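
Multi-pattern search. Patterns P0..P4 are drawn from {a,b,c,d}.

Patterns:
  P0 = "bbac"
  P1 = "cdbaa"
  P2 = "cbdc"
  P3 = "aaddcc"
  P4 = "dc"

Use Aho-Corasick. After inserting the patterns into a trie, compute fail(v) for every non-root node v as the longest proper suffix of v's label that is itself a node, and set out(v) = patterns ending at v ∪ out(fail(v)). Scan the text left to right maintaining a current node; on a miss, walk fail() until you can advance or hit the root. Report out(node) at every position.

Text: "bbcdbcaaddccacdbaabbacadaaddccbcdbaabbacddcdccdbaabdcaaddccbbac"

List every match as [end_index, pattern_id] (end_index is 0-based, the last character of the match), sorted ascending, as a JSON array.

Build:
Trie (insert patterns):
  n0 'ε': a→13 b→1 c→5 d→19
  n1 'b': b→2
  n2 'bb': a→3
  n3 'bba': c→4
  n4 'bbac': ·  ←P0
  n5 'c': b→10 d→6
  n6 'cd': b→7
  n7 'cdb': a→8
  n8 'cdba': a→9
  n9 'cdbaa': ·  ←P1
  n10 'cb': d→11
  n11 'cbd': c→12
  n12 'cbdc': ·  ←P2
  n13 'a': a→14
  n14 'aa': d→15
  n15 'aad': d→16
  n16 'aadd': c→17
  n17 'aaddc': c→18
  n18 'aaddcc': ·  ←P3
  n19 'd': c→20
  n20 'dc': ·  ←P4

Failure links (BFS by depth):
  n1('b'): parent n0 fail=0; on 'b' 0 → fail=0;  out ∅∪∅=∅
  n5('c'): parent n0 fail=0; on 'c' 0 → fail=0;  out ∅∪∅=∅
  n13('a'): parent n0 fail=0; on 'a' 0 → fail=0;  out ∅∪∅=∅
  n19('d'): parent n0 fail=0; on 'd' 0 → fail=0;  out ∅∪∅=∅
  n2('bb'): parent n1 fail=0; on 'b' 0 → fail=1;  out ∅∪∅=∅
  n6('cd'): parent n5 fail=0; on 'd' 0 → fail=19;  out ∅∪∅=∅
  n10('cb'): parent n5 fail=0; on 'b' 0 → fail=1;  out ∅∪∅=∅
  n14('aa'): parent n13 fail=0; on 'a' 0 → fail=13;  out ∅∪∅=∅
  n20('dc'): parent n19 fail=0; on 'c' 0 → fail=5;  out {4}∪∅={4}
  n3('bba'): parent n2 fail=1; on 'a' 1→0 → fail=13;  out ∅∪∅=∅
  n7('cdb'): parent n6 fail=19; on 'b' 19→0 → fail=1;  out ∅∪∅=∅
  n11('cbd'): parent n10 fail=1; on 'd' 1→0 → fail=19;  out ∅∪∅=∅
  n15('aad'): parent n14 fail=13; on 'd' 13→0 → fail=19;  out ∅∪∅=∅
  n4('bbac'): parent n3 fail=13; on 'c' 13→0 → fail=5;  out {0}∪∅={0}
  n8('cdba'): parent n7 fail=1; on 'a' 1→0 → fail=13;  out ∅∪∅=∅
  n12('cbdc'): parent n11 fail=19; on 'c' 19 → fail=20;  out {2}∪{4}={2,4}
  n16('aadd'): parent n15 fail=19; on 'd' 19→0 → fail=19;  out ∅∪∅=∅
  n9('cdbaa'): parent n8 fail=13; on 'a' 13 → fail=14;  out {1}∪∅={1}
  n17('aaddc'): parent n16 fail=19; on 'c' 19 → fail=20;  out ∅∪{4}={4}
  n18('aaddcc'): parent n17 fail=20; on 'c' 20→5→0 → fail=5;  out {3}∪∅={3}

Scan:
[0] read 'b'  n0⇒n1
[1] read 'b'  n1⇒n2
[2] read 'c'  n2⇒n5 ·f
[3] read 'd'  n5⇒n6
[4] read 'b'  n6⇒n7
[5] read 'c'  n7⇒n5 ·f
[6] read 'a'  n5⇒n13 ·f
[7] read 'a'  n13⇒n14
[8] read 'd'  n14⇒n15
[9] read 'd'  n15⇒n16
[10] read 'c'  n16⇒n17  → match P4@[9:10]
[11] read 'c'  n17⇒n18  → match P3@[6:11]
[12] read 'a'  n18⇒n13 ·f
[13] read 'c'  n13⇒n5 ·f
[14] read 'd'  n5⇒n6
[15] read 'b'  n6⇒n7
[16] read 'a'  n7⇒n8
[17] read 'a'  n8⇒n9  → match P1@[13:17]
[18] read 'b'  n9⇒n1 ·f
[19] read 'b'  n1⇒n2
[20] read 'a'  n2⇒n3
[21] read 'c'  n3⇒n4  → match P0@[18:21]
[22] read 'a'  n4⇒n13 ·f
[23] read 'd'  n13⇒n19 ·f
[24] read 'a'  n19⇒n13 ·f
[25] read 'a'  n13⇒n14
[26] read 'd'  n14⇒n15
[27] read 'd'  n15⇒n16
[28] read 'c'  n16⇒n17  → match P4@[27:28]
[29] read 'c'  n17⇒n18  → match P3@[24:29]
[30] read 'b'  n18⇒n10 ·f
[31] read 'c'  n10⇒n5 ·f
[32] read 'd'  n5⇒n6
[33] read 'b'  n6⇒n7
[34] read 'a'  n7⇒n8
[35] read 'a'  n8⇒n9  → match P1@[31:35]
[36] read 'b'  n9⇒n1 ·f
[37] read 'b'  n1⇒n2
[38] read 'a'  n2⇒n3
[39] read 'c'  n3⇒n4  → match P0@[36:39]
[40] read 'd'  n4⇒n6 ·f
[41] read 'd'  n6⇒n19 ·f
[42] read 'c'  n19⇒n20  → match P4@[41:42]
[43] read 'd'  n20⇒n6 ·f
[44] read 'c'  n6⇒n20 ·f  → match P4@[43:44]
[45] read 'c'  n20⇒n5 ·f
[46] read 'd'  n5⇒n6
[47] read 'b'  n6⇒n7
[48] read 'a'  n7⇒n8
[49] read 'a'  n8⇒n9  → match P1@[45:49]
[50] read 'b'  n9⇒n1 ·f
[51] read 'd'  n1⇒n19 ·f
[52] read 'c'  n19⇒n20  → match P4@[51:52]
[53] read 'a'  n20⇒n13 ·f
[54] read 'a'  n13⇒n14
[55] read 'd'  n14⇒n15
[56] read 'd'  n15⇒n16
[57] read 'c'  n16⇒n17  → match P4@[56:57]
[58] read 'c'  n17⇒n18  → match P3@[53:58]
[59] read 'b'  n18⇒n10 ·f
[60] read 'b'  n10⇒n2 ·f
[61] read 'a'  n2⇒n3
[62] read 'c'  n3⇒n4  → match P0@[59:62]

Result: [[10,4],[11,3],[17,1],[21,0],[28,4],[29,3],[35,1],[39,0],[42,4],[44,4],[49,1],[52,4],[57,4],[58,3],[62,0]]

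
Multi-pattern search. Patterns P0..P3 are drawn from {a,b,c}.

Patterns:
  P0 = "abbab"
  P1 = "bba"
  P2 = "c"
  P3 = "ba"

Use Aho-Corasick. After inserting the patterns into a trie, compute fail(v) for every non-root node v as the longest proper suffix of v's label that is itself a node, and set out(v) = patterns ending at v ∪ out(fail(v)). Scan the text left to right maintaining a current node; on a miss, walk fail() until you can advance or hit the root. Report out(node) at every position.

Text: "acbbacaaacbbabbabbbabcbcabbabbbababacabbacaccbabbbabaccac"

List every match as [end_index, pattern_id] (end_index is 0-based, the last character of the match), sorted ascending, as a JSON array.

Construct AC machine:
Trie (insert patterns):
  0='ε' goto a→1 b→6 c→9
  1='a' goto b→2
  2='ab' goto b→3
  3='abb' goto a→4
  4='abba' goto b→5
  5='abbab' goto ·  ←P0
  6='b' goto a→10 b→7
  7='bb' goto a→8
  8='bba' goto ·  ←P1
  9='c' goto ·  ←P2
  10='ba' goto ·  ←P3

BFS fail/out derivation:
  n1('a'): parent n0 fail=0; on 'a' 0 → fail=0;  out ∅∪∅=∅
  n6('b'): parent n0 fail=0; on 'b' 0 → fail=0;  out ∅∪∅=∅
  n9('c'): parent n0 fail=0; on 'c' 0 → fail=0;  out {2}∪∅={2}
  n2('ab'): parent n1 fail=0; on 'b' 0 → fail=6;  out ∅∪∅=∅
  n7('bb'): parent n6 fail=0; on 'b' 0 → fail=6;  out ∅∪∅=∅
  n10('ba'): parent n6 fail=0; on 'a' 0 → fail=1;  out {3}∪∅={3}
  n3('abb'): parent n2 fail=6; on 'b' 6 → fail=7;  out ∅∪∅=∅
  n8('bba'): parent n7 fail=6; on 'a' 6 → fail=10;  out {1}∪{3}={1,3}
  n4('abba'): parent n3 fail=7; on 'a' 7 → fail=8;  out ∅∪{1,3}={1,3}
  n5('abbab'): parent n4 fail=8; on 'b' 8→10→1 → fail=2;  out {0}∪∅={0}

Text stream:
pos 0 'a': at 1
pos 1 'c': at 9 (via fail)  ** P2@[1:1]
pos 2 'b': at 6 (via fail)
pos 3 'b': at 7
pos 4 'a': at 8  ** P1@[2:4],P3@[3:4]
pos 5 'c': at 9 (via fail)  ** P2@[5:5]
pos 6 'a': at 1 (via fail)
pos 7 'a': at 1 (via fail)
pos 8 'a': at 1 (via fail)
pos 9 'c': at 9 (via fail)  ** P2@[9:9]
pos 10 'b': at 6 (via fail)
pos 11 'b': at 7
pos 12 'a': at 8  ** P1@[10:12],P3@[11:12]
pos 13 'b': at 2 (via fail)
pos 14 'b': at 3
pos 15 'a': at 4  ** P1@[13:15],P3@[14:15]
pos 16 'b': at 5  ** P0@[12:16]
pos 17 'b': at 3 (via fail)
pos 18 'b': at 7 (via fail)
pos 19 'a': at 8  ** P1@[17:19],P3@[18:19]
pos 20 'b': at 2 (via fail)
pos 21 'c': at 9 (via fail)  ** P2@[21:21]
pos 22 'b': at 6 (via fail)
pos 23 'c': at 9 (via fail)  ** P2@[23:23]
pos 24 'a': at 1 (via fail)
pos 25 'b': at 2
pos 26 'b': at 3
pos 27 'a': at 4  ** P1@[25:27],P3@[26:27]
pos 28 'b': at 5  ** P0@[24:28]
pos 29 'b': at 3 (via fail)
pos 30 'b': at 7 (via fail)
pos 31 'a': at 8  ** P1@[29:31],P3@[30:31]
pos 32 'b': at 2 (via fail)
pos 33 'a': at 10 (via fail)  ** P3@[32:33]
pos 34 'b': at 2 (via fail)
pos 35 'a': at 10 (via fail)  ** P3@[34:35]
pos 36 'c': at 9 (via fail)  ** P2@[36:36]
pos 37 'a': at 1 (via fail)
pos 38 'b': at 2
pos 39 'b': at 3
pos 40 'a': at 4  ** P1@[38:40],P3@[39:40]
pos 41 'c': at 9 (via fail)  ** P2@[41:41]
pos 42 'a': at 1 (via fail)
pos 43 'c': at 9 (via fail)  ** P2@[43:43]
pos 44 'c': at 9 (via fail)  ** P2@[44:44]
pos 45 'b': at 6 (via fail)
pos 46 'a': at 10  ** P3@[45:46]
pos 47 'b': at 2 (via fail)
pos 48 'b': at 3
pos 49 'b': at 7 (via fail)
pos 50 'a': at 8  ** P1@[48:50],P3@[49:50]
pos 51 'b': at 2 (via fail)
pos 52 'a': at 10 (via fail)  ** P3@[51:52]
pos 53 'c': at 9 (via fail)  ** P2@[53:53]
pos 54 'c': at 9 (via fail)  ** P2@[54:54]
pos 55 'a': at 1 (via fail)
pos 56 'c': at 9 (via fail)  ** P2@[56:56]

Result: [[1,2],[4,1],[4,3],[5,2],[9,2],[12,1],[12,3],[15,1],[15,3],[16,0],[19,1],[19,3],[21,2],[23,2],[27,1],[27,3],[28,0],[31,1],[31,3],[33,3],[35,3],[36,2],[40,1],[40,3],[41,2],[43,2],[44,2],[46,3],[50,1],[50,3],[52,3],[53,2],[54,2],[56,2]]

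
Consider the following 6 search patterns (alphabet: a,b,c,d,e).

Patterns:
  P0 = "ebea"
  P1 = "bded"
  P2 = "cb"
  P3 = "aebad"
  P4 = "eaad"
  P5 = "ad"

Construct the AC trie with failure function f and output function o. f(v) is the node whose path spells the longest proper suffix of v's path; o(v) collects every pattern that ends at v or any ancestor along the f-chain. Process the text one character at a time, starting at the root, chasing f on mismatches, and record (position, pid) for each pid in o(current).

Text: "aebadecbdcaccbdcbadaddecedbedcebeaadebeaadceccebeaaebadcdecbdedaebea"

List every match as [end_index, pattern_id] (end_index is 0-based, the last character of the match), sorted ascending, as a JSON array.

Build automaton:
Trie nodes:
  0='ε' goto a→11 b→5 c→9 e→1
  1='e' goto a→16 b→2
  2='eb' goto e→3
  3='ebe' goto a→4
  4='ebea' goto ·  [P0 ends]
  5='b' goto d→6
  6='bd' goto e→7
  7='bde' goto d→8
  8='bded' goto ·  [P1 ends]
  9='c' goto b→10
  10='cb' goto ·  [P2 ends]
  11='a' goto d→19 e→12
  12='ae' goto b→13
  13='aeb' goto a→14
  14='aeba' goto d→15
  15='aebad' goto ·  [P3 ends]
  16='ea' goto a→17
  17='eaa' goto d→18
  18='eaad' goto ·  [P4 ends]
  19='ad' goto ·  [P5 ends]

BFS fail/out derivation:
  n1('e'): parent n0 fail=0; on 'e' 0 → fail=0;  out ∅∪∅=∅
  n5('b'): parent n0 fail=0; on 'b' 0 → fail=0;  out ∅∪∅=∅
  n9('c'): parent n0 fail=0; on 'c' 0 → fail=0;  out ∅∪∅=∅
  n11('a'): parent n0 fail=0; on 'a' 0 → fail=0;  out ∅∪∅=∅
  n2('eb'): parent n1 fail=0; on 'b' 0 → fail=5;  out ∅∪∅=∅
  n6('bd'): parent n5 fail=0; on 'd' 0 → fail=0;  out ∅∪∅=∅
  n10('cb'): parent n9 fail=0; on 'b' 0 → fail=5;  out {2}∪∅={2}
  n12('ae'): parent n11 fail=0; on 'e' 0 → fail=1;  out ∅∪∅=∅
  n16('ea'): parent n1 fail=0; on 'a' 0 → fail=11;  out ∅∪∅=∅
  n19('ad'): parent n11 fail=0; on 'd' 0 → fail=0;  out {5}∪∅={5}
  n3('ebe'): parent n2 fail=5; on 'e' 5→0 → fail=1;  out ∅∪∅=∅
  n7('bde'): parent n6 fail=0; on 'e' 0 → fail=1;  out ∅∪∅=∅
  n13('aeb'): parent n12 fail=1; on 'b' 1 → fail=2;  out ∅∪∅=∅
  n17('eaa'): parent n16 fail=11; on 'a' 11→0 → fail=11;  out ∅∪∅=∅
  n4('ebea'): parent n3 fail=1; on 'a' 1 → fail=16;  out {0}∪∅={0}
  n8('bded'): parent n7 fail=1; on 'd' 1→0 → fail=0;  out {1}∪∅={1}
  n14('aeba'): parent n13 fail=2; on 'a' 2→5→0 → fail=11;  out ∅∪∅=∅
  n18('eaad'): parent n17 fail=11; on 'd' 11 → fail=19;  out {4}∪{5}={4,5}
  n15('aebad'): parent n14 fail=11; on 'd' 11 → fail=19;  out {3}∪{5}={3,5}

Run:
pos 0 'a': at 11
pos 1 'e': at 12
pos 2 'b': at 13
pos 3 'a': at 14
pos 4 'd': at 15  emit P3@[0:4],P5@[3:4]
pos 5 'e': at 1 (fail-walked)
pos 6 'c': at 9 (fail-walked)
pos 7 'b': at 10  emit P2@[6:7]
pos 8 'd': at 6 (fail-walked)
pos 9 'c': at 9 (fail-walked)
pos 10 'a': at 11 (fail-walked)
pos 11 'c': at 9 (fail-walked)
pos 12 'c': at 9 (fail-walked)
pos 13 'b': at 10  emit P2@[12:13]
pos 14 'd': at 6 (fail-walked)
pos 15 'c': at 9 (fail-walked)
pos 16 'b': at 10  emit P2@[15:16]
pos 17 'a': at 11 (fail-walked)
pos 18 'd': at 19  emit P5@[17:18]
pos 19 'a': at 11 (fail-walked)
pos 20 'd': at 19  emit P5@[19:20]
pos 21 'd': at 0 (fail-walked)
pos 22 'e': at 1
pos 23 'c': at 9 (fail-walked)
pos 24 'e': at 1 (fail-walked)
pos 25 'd': at 0 (fail-walked)
pos 26 'b': at 5
pos 27 'e': at 1 (fail-walked)
pos 28 'd': at 0 (fail-walked)
pos 29 'c': at 9
pos 30 'e': at 1 (fail-walked)
pos 31 'b': at 2
pos 32 'e': at 3
pos 33 'a': at 4  emit P0@[30:33]
pos 34 'a': at 17 (fail-walked)
pos 35 'd': at 18  emit P4@[32:35],P5@[34:35]
pos 36 'e': at 1 (fail-walked)
pos 37 'b': at 2
pos 38 'e': at 3
pos 39 'a': at 4  emit P0@[36:39]
pos 40 'a': at 17 (fail-walked)
pos 41 'd': at 18  emit P4@[38:41],P5@[40:41]
pos 42 'c': at 9 (fail-walked)
pos 43 'e': at 1 (fail-walked)
pos 44 'c': at 9 (fail-walked)
pos 45 'c': at 9 (fail-walked)
pos 46 'e': at 1 (fail-walked)
pos 47 'b': at 2
pos 48 'e': at 3
pos 49 'a': at 4  emit P0@[46:49]
pos 50 'a': at 17 (fail-walked)
pos 51 'e': at 12 (fail-walked)
pos 52 'b': at 13
pos 53 'a': at 14
pos 54 'd': at 15  emit P3@[50:54],P5@[53:54]
pos 55 'c': at 9 (fail-walked)
pos 56 'd': at 0 (fail-walked)
pos 57 'e': at 1
pos 58 'c': at 9 (fail-walked)
pos 59 'b': at 10  emit P2@[58:59]
pos 60 'd': at 6 (fail-walked)
pos 61 'e': at 7
pos 62 'd': at 8  emit P1@[59:62]
pos 63 'a': at 11 (fail-walked)
pos 64 'e': at 12
pos 65 'b': at 13
pos 66 'e': at 3 (fail-walked)
pos 67 'a': at 4  emit P0@[64:67]

All matches (sorted): [[4,3],[4,5],[7,2],[13,2],[16,2],[18,5],[20,5],[33,0],[35,4],[35,5],[39,0],[41,4],[41,5],[49,0],[54,3],[54,5],[59,2],[62,1],[67,0]]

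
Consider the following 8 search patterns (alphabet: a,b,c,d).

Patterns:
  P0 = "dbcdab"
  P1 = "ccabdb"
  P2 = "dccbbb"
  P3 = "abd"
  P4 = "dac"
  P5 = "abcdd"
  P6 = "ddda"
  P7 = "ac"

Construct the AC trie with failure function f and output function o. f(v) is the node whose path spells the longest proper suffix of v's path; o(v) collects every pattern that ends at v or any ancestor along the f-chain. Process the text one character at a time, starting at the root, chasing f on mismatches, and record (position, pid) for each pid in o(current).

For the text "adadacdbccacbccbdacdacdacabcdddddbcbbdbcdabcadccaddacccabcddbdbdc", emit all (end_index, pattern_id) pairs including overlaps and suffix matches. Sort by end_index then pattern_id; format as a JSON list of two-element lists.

Build automaton:
Trie nodes:
  0='ε' goto a→18 c→7 d→1
  1='d' goto a→21 b→2 c→13 d→26
  2='db' goto c→3
  3='dbc' goto d→4
  4='dbcd' goto a→5
  5='dbcda' goto b→6
  6='dbcdab' goto ·  [P0 ends]
  7='c' goto c→8
  8='cc' goto a→9
  9='cca' goto b→10
  10='ccab' goto d→11
  11='ccabd' goto b→12
  12='ccabdb' goto ·  [P1 ends]
  13='dc' goto c→14
  14='dcc' goto b→15
  15='dccb' goto b→16
  16='dccbb' goto b→17
  17='dccbbb' goto ·  [P2 ends]
  18='a' goto b→19 c→29
  19='ab' goto c→23 d→20
  20='abd' goto ·  [P3 ends]
  21='da' goto c→22
  22='dac' goto ·  [P4 ends]
  23='abc' goto d→24
  24='abcd' goto d→25
  25='abcdd' goto ·  [P5 ends]
  26='dd' goto d→27
  27='ddd' goto a→28
  28='ddda' goto ·  [P6 ends]
  29='ac' goto ·  [P7 ends]

BFS fail/out derivation:
  n1('d'): parent n0 fail=0; on 'd' 0 → fail=0;  out ∅∪∅=∅
  n7('c'): parent n0 fail=0; on 'c' 0 → fail=0;  out ∅∪∅=∅
  n18('a'): parent n0 fail=0; on 'a' 0 → fail=0;  out ∅∪∅=∅
  n2('db'): parent n1 fail=0; on 'b' 0 → fail=0;  out ∅∪∅=∅
  n8('cc'): parent n7 fail=0; on 'c' 0 → fail=7;  out ∅∪∅=∅
  n13('dc'): parent n1 fail=0; on 'c' 0 → fail=7;  out ∅∪∅=∅
  n19('ab'): parent n18 fail=0; on 'b' 0 → fail=0;  out ∅∪∅=∅
  n21('da'): parent n1 fail=0; on 'a' 0 → fail=18;  out ∅∪∅=∅
  n26('dd'): parent n1 fail=0; on 'd' 0 → fail=1;  out ∅∪∅=∅
  n29('ac'): parent n18 fail=0; on 'c' 0 → fail=7;  out {7}∪∅={7}
  n3('dbc'): parent n2 fail=0; on 'c' 0 → fail=7;  out ∅∪∅=∅
  n9('cca'): parent n8 fail=7; on 'a' 7→0 → fail=18;  out ∅∪∅=∅
  n14('dcc'): parent n13 fail=7; on 'c' 7 → fail=8;  out ∅∪∅=∅
  n20('abd'): parent n19 fail=0; on 'd' 0 → fail=1;  out {3}∪∅={3}
  n22('dac'): parent n21 fail=18; on 'c' 18 → fail=29;  out {4}∪{7}={4,7}
  n23('abc'): parent n19 fail=0; on 'c' 0 → fail=7;  out ∅∪∅=∅
  n27('ddd'): parent n26 fail=1; on 'd' 1 → fail=26;  out ∅∪∅=∅
  n4('dbcd'): parent n3 fail=7; on 'd' 7→0 → fail=1;  out ∅∪∅=∅
  n10('ccab'): parent n9 fail=18; on 'b' 18 → fail=19;  out ∅∪∅=∅
  n15('dccb'): parent n14 fail=8; on 'b' 8→7→0 → fail=0;  out ∅∪∅=∅
  n24('abcd'): parent n23 fail=7; on 'd' 7→0 → fail=1;  out ∅∪∅=∅
  n28('ddda'): parent n27 fail=26; on 'a' 26→1 → fail=21;  out {6}∪∅={6}
  n5('dbcda'): parent n4 fail=1; on 'a' 1 → fail=21;  out ∅∪∅=∅
  n11('ccabd'): parent n10 fail=19; on 'd' 19 → fail=20;  out ∅∪{3}={3}
  n16('dccbb'): parent n15 fail=0; on 'b' 0 → fail=0;  out ∅∪∅=∅
  n25('abcdd'): parent n24 fail=1; on 'd' 1 → fail=26;  out {5}∪∅={5}
  n6('dbcdab'): parent n5 fail=21; on 'b' 21→18 → fail=19;  out {0}∪∅={0}
  n12('ccabdb'): parent n11 fail=20; on 'b' 20→1 → fail=2;  out {1}∪∅={1}
  n17('dccbbb'): parent n16 fail=0; on 'b' 0 → fail=0;  out {2}∪∅={2}

Text stream:
pos 0 'a': at 18
pos 1 'd': at 1 (via fail)
pos 2 'a': at 21
pos 3 'd': at 1 (via fail)
pos 4 'a': at 21
pos 5 'c': at 22  emit P4@[3:5],P7@[4:5]
pos 6 'd': at 1 (via fail)
pos 7 'b': at 2
pos 8 'c': at 3
pos 9 'c': at 8 (via fail)
pos 10 'a': at 9
pos 11 'c': at 29 (via fail)  emit P7@[10:11]
pos 12 'b': at 0 (via fail)
pos 13 'c': at 7
pos 14 'c': at 8
pos 15 'b': at 0 (via fail)
pos 16 'd': at 1
pos 17 'a': at 21
pos 18 'c': at 22  emit P4@[16:18],P7@[17:18]
pos 19 'd': at 1 (via fail)
pos 20 'a': at 21
pos 21 'c': at 22  emit P4@[19:21],P7@[20:21]
pos 22 'd': at 1 (via fail)
pos 23 'a': at 21
pos 24 'c': at 22  emit P4@[22:24],P7@[23:24]
pos 25 'a': at 18 (via fail)
pos 26 'b': at 19
pos 27 'c': at 23
pos 28 'd': at 24
pos 29 'd': at 25  emit P5@[25:29]
pos 30 'd': at 27 (via fail)
pos 31 'd': at 27 (via fail)
pos 32 'd': at 27 (via fail)
pos 33 'b': at 2 (via fail)
pos 34 'c': at 3
pos 35 'b': at 0 (via fail)
pos 36 'b': at 0
pos 37 'd': at 1
pos 38 'b': at 2
pos 39 'c': at 3
pos 40 'd': at 4
pos 41 'a': at 5
pos 42 'b': at 6  emit P0@[37:42]
pos 43 'c': at 23 (via fail)
pos 44 'a': at 18 (via fail)
pos 45 'd': at 1 (via fail)
pos 46 'c': at 13
pos 47 'c': at 14
pos 48 'a': at 9 (via fail)
pos 49 'd': at 1 (via fail)
pos 50 'd': at 26
pos 51 'a': at 21 (via fail)
pos 52 'c': at 22  emit P4@[50:52],P7@[51:52]
pos 53 'c': at 8 (via fail)
pos 54 'c': at 8 (via fail)
pos 55 'a': at 9
pos 56 'b': at 10
pos 57 'c': at 23 (via fail)
pos 58 'd': at 24
pos 59 'd': at 25  emit P5@[55:59]
pos 60 'b': at 2 (via fail)
pos 61 'd': at 1 (via fail)
pos 62 'b': at 2
pos 63 'd': at 1 (via fail)
pos 64 'c': at 13

Matches: [[5,4],[5,7],[11,7],[18,4],[18,7],[21,4],[21,7],[24,4],[24,7],[29,5],[42,0],[52,4],[52,7],[59,5]]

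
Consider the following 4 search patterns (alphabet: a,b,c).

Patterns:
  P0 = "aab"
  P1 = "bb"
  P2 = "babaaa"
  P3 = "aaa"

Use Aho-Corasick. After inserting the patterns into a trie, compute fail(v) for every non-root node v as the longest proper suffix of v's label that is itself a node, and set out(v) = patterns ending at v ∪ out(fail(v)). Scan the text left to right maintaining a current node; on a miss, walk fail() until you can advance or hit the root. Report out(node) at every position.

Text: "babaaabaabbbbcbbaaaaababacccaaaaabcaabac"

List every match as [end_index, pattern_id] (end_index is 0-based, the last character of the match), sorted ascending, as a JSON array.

Build automaton:
Trie (insert patterns):
  n0 'ε': a→1 b→4
  n1 'a': a→2
  n2 'aa': a→11 b→3
  n3 'aab': ·  ←P0
  n4 'b': a→6 b→5
  n5 'bb': ·  ←P1
  n6 'ba': b→7
  n7 'bab': a→8
  n8 'baba': a→9
  n9 'babaa': a→10
  n10 'babaaa': ·  ←P2
  n11 'aaa': ·  ←P3

Failure links (BFS by depth):
  fail(1) 'a': from fail(0)=0 chase 'a': 0 ⇒ 0;  out=∅∪out(0)=∅
  fail(4) 'b': from fail(0)=0 chase 'b': 0 ⇒ 0;  out=∅∪out(0)=∅
  fail(2) 'aa': from fail(1)=0 chase 'a': 0 ⇒ 1;  out=∅∪out(1)=∅
  fail(5) 'bb': from fail(4)=0 chase 'b': 0 ⇒ 4;  out={1}∪out(4)={1}
  fail(6) 'ba': from fail(4)=0 chase 'a': 0 ⇒ 1;  out=∅∪out(1)=∅
  fail(3) 'aab': from fail(2)=1 chase 'b': 1→0 ⇒ 4;  out={0}∪out(4)={0}
  fail(7) 'bab': from fail(6)=1 chase 'b': 1→0 ⇒ 4;  out=∅∪out(4)=∅
  fail(11) 'aaa': from fail(2)=1 chase 'a': 1 ⇒ 2;  out={3}∪out(2)={3}
  fail(8) 'baba': from fail(7)=4 chase 'a': 4 ⇒ 6;  out=∅∪out(6)=∅
  fail(9) 'babaa': from fail(8)=6 chase 'a': 6→1 ⇒ 2;  out=∅∪out(2)=∅
  fail(10) 'babaaa': from fail(9)=2 chase 'a': 2 ⇒ 11;  out={2}∪out(11)={2,3}

Run:
[0] read 'b'  n0⇒n4
[1] read 'a'  n4⇒n6
[2] read 'b'  n6⇒n7
[3] read 'a'  n7⇒n8
[4] read 'a'  n8⇒n9
[5] read 'a'  n9⇒n10  → match P2@[0:5],P3@[3:5]
[6] read 'b'  n10⇒n3 ·f  → match P0@[4:6]
[7] read 'a'  n3⇒n6 ·f
[8] read 'a'  n6⇒n2 ·f
[9] read 'b'  n2⇒n3  → match P0@[7:9]
[10] read 'b'  n3⇒n5 ·f  → match P1@[9:10]
[11] read 'b'  n5⇒n5 ·f  → match P1@[10:11]
[12] read 'b'  n5⇒n5 ·f  → match P1@[11:12]
[13] read 'c'  n5⇒n0 ·f
[14] read 'b'  n0⇒n4
[15] read 'b'  n4⇒n5  → match P1@[14:15]
[16] read 'a'  n5⇒n6 ·f
[17] read 'a'  n6⇒n2 ·f
[18] read 'a'  n2⇒n11  → match P3@[16:18]
[19] read 'a'  n11⇒n11 ·f  → match P3@[17:19]
[20] read 'a'  n11⇒n11 ·f  → match P3@[18:20]
[21] read 'b'  n11⇒n3 ·f  → match P0@[19:21]
[22] read 'a'  n3⇒n6 ·f
[23] read 'b'  n6⇒n7
[24] read 'a'  n7⇒n8
[25] read 'c'  n8⇒n0 ·f
[26] read 'c'  n0⇒n0
[27] read 'c'  n0⇒n0
[28] read 'a'  n0⇒n1
[29] read 'a'  n1⇒n2
[30] read 'a'  n2⇒n11  → match P3@[28:30]
[31] read 'a'  n11⇒n11 ·f  → match P3@[29:31]
[32] read 'a'  n11⇒n11 ·f  → match P3@[30:32]
[33] read 'b'  n11⇒n3 ·f  → match P0@[31:33]
[34] read 'c'  n3⇒n0 ·f
[35] read 'a'  n0⇒n1
[36] read 'a'  n1⇒n2
[37] read 'b'  n2⇒n3  → match P0@[35:37]
[38] read 'a'  n3⇒n6 ·f
[39] read 'c'  n6⇒n0 ·f

All matches (sorted): [[5,2],[5,3],[6,0],[9,0],[10,1],[11,1],[12,1],[15,1],[18,3],[19,3],[20,3],[21,0],[30,3],[31,3],[32,3],[33,0],[37,0]]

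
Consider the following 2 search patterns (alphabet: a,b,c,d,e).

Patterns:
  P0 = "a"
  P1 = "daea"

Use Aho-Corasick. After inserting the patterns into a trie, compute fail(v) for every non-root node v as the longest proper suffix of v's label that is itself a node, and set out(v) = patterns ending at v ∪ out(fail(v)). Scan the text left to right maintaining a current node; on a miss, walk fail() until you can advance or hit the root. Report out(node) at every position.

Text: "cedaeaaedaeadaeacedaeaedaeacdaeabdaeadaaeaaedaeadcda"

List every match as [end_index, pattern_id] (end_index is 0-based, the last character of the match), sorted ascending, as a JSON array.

Construct AC machine:
Trie nodes:
  n0 'ε': a→1 d→2
  n1 'a': ·  ←P0
  n2 'd': a→3
  n3 'da': e→4
  n4 'dae': a→5
  n5 'daea': ·  ←P1

Failure links (BFS by depth):
  fail(1) 'a': from fail(0)=0 chase 'a': 0 ⇒ 0;  out={0}∪out(0)={0}
  fail(2) 'd': from fail(0)=0 chase 'd': 0 ⇒ 0;  out=∅∪out(0)=∅
  fail(3) 'da': from fail(2)=0 chase 'a': 0 ⇒ 1;  out=∅∪out(1)={0}
  fail(4) 'dae': from fail(3)=1 chase 'e': 1→0 ⇒ 0;  out=∅∪out(0)=∅
  fail(5) 'daea': from fail(4)=0 chase 'a': 0 ⇒ 1;  out={1}∪out(1)={0,1}

Text stream:
pos 0 'c': at 0
pos 1 'e': at 0
pos 2 'd': at 2
pos 3 'a': at 3  ** P0@[3:3]
pos 4 'e': at 4
pos 5 'a': at 5  ** P0@[5:5],P1@[2:5]
pos 6 'a': at 1 (fail-walked)  ** P0@[6:6]
pos 7 'e': at 0 (fail-walked)
pos 8 'd': at 2
pos 9 'a': at 3  ** P0@[9:9]
pos 10 'e': at 4
pos 11 'a': at 5  ** P0@[11:11],P1@[8:11]
pos 12 'd': at 2 (fail-walked)
pos 13 'a': at 3  ** P0@[13:13]
pos 14 'e': at 4
pos 15 'a': at 5  ** P0@[15:15],P1@[12:15]
pos 16 'c': at 0 (fail-walked)
pos 17 'e': at 0
pos 18 'd': at 2
pos 19 'a': at 3  ** P0@[19:19]
pos 20 'e': at 4
pos 21 'a': at 5  ** P0@[21:21],P1@[18:21]
pos 22 'e': at 0 (fail-walked)
pos 23 'd': at 2
pos 24 'a': at 3  ** P0@[24:24]
pos 25 'e': at 4
pos 26 'a': at 5  ** P0@[26:26],P1@[23:26]
pos 27 'c': at 0 (fail-walked)
pos 28 'd': at 2
pos 29 'a': at 3  ** P0@[29:29]
pos 30 'e': at 4
pos 31 'a': at 5  ** P0@[31:31],P1@[28:31]
pos 32 'b': at 0 (fail-walked)
pos 33 'd': at 2
pos 34 'a': at 3  ** P0@[34:34]
pos 35 'e': at 4
pos 36 'a': at 5  ** P0@[36:36],P1@[33:36]
pos 37 'd': at 2 (fail-walked)
pos 38 'a': at 3  ** P0@[38:38]
pos 39 'a': at 1 (fail-walked)  ** P0@[39:39]
pos 40 'e': at 0 (fail-walked)
pos 41 'a': at 1  ** P0@[41:41]
pos 42 'a': at 1 (fail-walked)  ** P0@[42:42]
pos 43 'e': at 0 (fail-walked)
pos 44 'd': at 2
pos 45 'a': at 3  ** P0@[45:45]
pos 46 'e': at 4
pos 47 'a': at 5  ** P0@[47:47],P1@[44:47]
pos 48 'd': at 2 (fail-walked)
pos 49 'c': at 0 (fail-walked)
pos 50 'd': at 2
pos 51 'a': at 3  ** P0@[51:51]

All matches (sorted): [[3,0],[5,0],[5,1],[6,0],[9,0],[11,0],[11,1],[13,0],[15,0],[15,1],[19,0],[21,0],[21,1],[24,0],[26,0],[26,1],[29,0],[31,0],[31,1],[34,0],[36,0],[36,1],[38,0],[39,0],[41,0],[42,0],[45,0],[47,0],[47,1],[51,0]]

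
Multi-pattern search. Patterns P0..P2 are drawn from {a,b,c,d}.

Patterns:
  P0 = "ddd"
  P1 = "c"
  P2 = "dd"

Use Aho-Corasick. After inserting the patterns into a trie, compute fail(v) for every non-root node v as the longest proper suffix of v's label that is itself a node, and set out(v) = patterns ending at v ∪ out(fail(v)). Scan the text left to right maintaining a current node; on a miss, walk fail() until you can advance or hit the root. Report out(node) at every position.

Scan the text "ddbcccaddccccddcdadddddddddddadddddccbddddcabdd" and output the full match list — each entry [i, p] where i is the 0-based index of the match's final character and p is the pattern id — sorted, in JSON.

Build:
Trie nodes:
  n0 'ε': c→4 d→1
  n1 'd': d→2
  n2 'dd': d→3  [P2 ends]
  n3 'ddd': ·  [P0 ends]
  n4 'c': ·  [P1 ends]

BFS fail/out derivation:
  n1('d'): parent n0 fail=0; on 'd' 0 → fail=0;  out ∅∪∅=∅
  n4('c'): parent n0 fail=0; on 'c' 0 → fail=0;  out {1}∪∅={1}
  n2('dd'): parent n1 fail=0; on 'd' 0 → fail=1;  out {2}∪∅={2}
  n3('ddd'): parent n2 fail=1; on 'd' 1 → fail=2;  out {0}∪{2}={0,2}

Text stream:
[0] read 'd'  n0⇒n1
[1] read 'd'  n1⇒n2  emit P2@[0:1]
[2] read 'b'  n2⇒n0 (via fail)
[3] read 'c'  n0⇒n4  emit P1@[3:3]
[4] read 'c'  n4⇒n4 (via fail)  emit P1@[4:4]
[5] read 'c'  n4⇒n4 (via fail)  emit P1@[5:5]
[6] read 'a'  n4⇒n0 (via fail)
[7] read 'd'  n0⇒n1
[8] read 'd'  n1⇒n2  emit P2@[7:8]
[9] read 'c'  n2⇒n4 (via fail)  emit P1@[9:9]
[10] read 'c'  n4⇒n4 (via fail)  emit P1@[10:10]
[11] read 'c'  n4⇒n4 (via fail)  emit P1@[11:11]
[12] read 'c'  n4⇒n4 (via fail)  emit P1@[12:12]
[13] read 'd'  n4⇒n1 (via fail)
[14] read 'd'  n1⇒n2  emit P2@[13:14]
[15] read 'c'  n2⇒n4 (via fail)  emit P1@[15:15]
[16] read 'd'  n4⇒n1 (via fail)
[17] read 'a'  n1⇒n0 (via fail)
[18] read 'd'  n0⇒n1
[19] read 'd'  n1⇒n2  emit P2@[18:19]
[20] read 'd'  n2⇒n3  emit P0@[18:20],P2@[19:20]
[21] read 'd'  n3⇒n3 (via fail)  emit P0@[19:21],P2@[20:21]
[22] read 'd'  n3⇒n3 (via fail)  emit P0@[20:22],P2@[21:22]
[23] read 'd'  n3⇒n3 (via fail)  emit P0@[21:23],P2@[22:23]
[24] read 'd'  n3⇒n3 (via fail)  emit P0@[22:24],P2@[23:24]
[25] read 'd'  n3⇒n3 (via fail)  emit P0@[23:25],P2@[24:25]
[26] read 'd'  n3⇒n3 (via fail)  emit P0@[24:26],P2@[25:26]
[27] read 'd'  n3⇒n3 (via fail)  emit P0@[25:27],P2@[26:27]
[28] read 'd'  n3⇒n3 (via fail)  emit P0@[26:28],P2@[27:28]
[29] read 'a'  n3⇒n0 (via fail)
[30] read 'd'  n0⇒n1
[31] read 'd'  n1⇒n2  emit P2@[30:31]
[32] read 'd'  n2⇒n3  emit P0@[30:32],P2@[31:32]
[33] read 'd'  n3⇒n3 (via fail)  emit P0@[31:33],P2@[32:33]
[34] read 'd'  n3⇒n3 (via fail)  emit P0@[32:34],P2@[33:34]
[35] read 'c'  n3⇒n4 (via fail)  emit P1@[35:35]
[36] read 'c'  n4⇒n4 (via fail)  emit P1@[36:36]
[37] read 'b'  n4⇒n0 (via fail)
[38] read 'd'  n0⇒n1
[39] read 'd'  n1⇒n2  emit P2@[38:39]
[40] read 'd'  n2⇒n3  emit P0@[38:40],P2@[39:40]
[41] read 'd'  n3⇒n3 (via fail)  emit P0@[39:41],P2@[40:41]
[42] read 'c'  n3⇒n4 (via fail)  emit P1@[42:42]
[43] read 'a'  n4⇒n0 (via fail)
[44] read 'b'  n0⇒n0
[45] read 'd'  n0⇒n1
[46] read 'd'  n1⇒n2  emit P2@[45:46]

Result: [[1,2],[3,1],[4,1],[5,1],[8,2],[9,1],[10,1],[11,1],[12,1],[14,2],[15,1],[19,2],[20,0],[20,2],[21,0],[21,2],[22,0],[22,2],[23,0],[23,2],[24,0],[24,2],[25,0],[25,2],[26,0],[26,2],[27,0],[27,2],[28,0],[28,2],[31,2],[32,0],[32,2],[33,0],[33,2],[34,0],[34,2],[35,1],[36,1],[39,2],[40,0],[40,2],[41,0],[41,2],[42,1],[46,2]]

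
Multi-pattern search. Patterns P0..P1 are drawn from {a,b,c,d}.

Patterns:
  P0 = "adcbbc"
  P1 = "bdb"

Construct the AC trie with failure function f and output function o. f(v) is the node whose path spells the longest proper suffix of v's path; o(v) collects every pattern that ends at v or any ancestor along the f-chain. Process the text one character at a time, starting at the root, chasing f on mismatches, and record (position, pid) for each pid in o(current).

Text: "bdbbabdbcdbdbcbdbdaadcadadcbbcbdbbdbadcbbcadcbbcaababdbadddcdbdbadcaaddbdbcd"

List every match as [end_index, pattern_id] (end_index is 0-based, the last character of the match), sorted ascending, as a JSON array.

Construct AC machine:
Trie (insert patterns):
  n0 'ε': a→1 b→7
  n1 'a': d→2
  n2 'ad': c→3
  n3 'adc': b→4
  n4 'adcb': b→5
  n5 'adcbb': c→6
  n6 'adcbbc': ·  ←P0
  n7 'b': d→8
  n8 'bd': b→9
  n9 'bdb': ·  ←P1

BFS fail/out derivation:
  fail(1) 'a': from fail(0)=0 chase 'a': 0 ⇒ 0;  out=∅∪out(0)=∅
  fail(7) 'b': from fail(0)=0 chase 'b': 0 ⇒ 0;  out=∅∪out(0)=∅
  fail(2) 'ad': from fail(1)=0 chase 'd': 0 ⇒ 0;  out=∅∪out(0)=∅
  fail(8) 'bd': from fail(7)=0 chase 'd': 0 ⇒ 0;  out=∅∪out(0)=∅
  fail(3) 'adc': from fail(2)=0 chase 'c': 0 ⇒ 0;  out=∅∪out(0)=∅
  fail(9) 'bdb': from fail(8)=0 chase 'b': 0 ⇒ 7;  out={1}∪out(7)={1}
  fail(4) 'adcb': from fail(3)=0 chase 'b': 0 ⇒ 7;  out=∅∪out(7)=∅
  fail(5) 'adcbb': from fail(4)=7 chase 'b': 7→0 ⇒ 7;  out=∅∪out(7)=∅
  fail(6) 'adcbbc': from fail(5)=7 chase 'c': 7→0 ⇒ 0;  out={0}∪out(0)={0}

Run:
pos 0 'b': at 7
pos 1 'd': at 8
pos 2 'b': at 9  emit P1@[0:2]
pos 3 'b': at 7 (fail-walked)
pos 4 'a': at 1 (fail-walked)
pos 5 'b': at 7 (fail-walked)
pos 6 'd': at 8
pos 7 'b': at 9  emit P1@[5:7]
pos 8 'c': at 0 (fail-walked)
pos 9 'd': at 0
pos 10 'b': at 7
pos 11 'd': at 8
pos 12 'b': at 9  emit P1@[10:12]
pos 13 'c': at 0 (fail-walked)
pos 14 'b': at 7
pos 15 'd': at 8
pos 16 'b': at 9  emit P1@[14:16]
pos 17 'd': at 8 (fail-walked)
pos 18 'a': at 1 (fail-walked)
pos 19 'a': at 1 (fail-walked)
pos 20 'd': at 2
pos 21 'c': at 3
pos 22 'a': at 1 (fail-walked)
pos 23 'd': at 2
pos 24 'a': at 1 (fail-walked)
pos 25 'd': at 2
pos 26 'c': at 3
pos 27 'b': at 4
pos 28 'b': at 5
pos 29 'c': at 6  emit P0@[24:29]
pos 30 'b': at 7 (fail-walked)
pos 31 'd': at 8
pos 32 'b': at 9  emit P1@[30:32]
pos 33 'b': at 7 (fail-walked)
pos 34 'd': at 8
pos 35 'b': at 9  emit P1@[33:35]
pos 36 'a': at 1 (fail-walked)
pos 37 'd': at 2
pos 38 'c': at 3
pos 39 'b': at 4
pos 40 'b': at 5
pos 41 'c': at 6  emit P0@[36:41]
pos 42 'a': at 1 (fail-walked)
pos 43 'd': at 2
pos 44 'c': at 3
pos 45 'b': at 4
pos 46 'b': at 5
pos 47 'c': at 6  emit P0@[42:47]
pos 48 'a': at 1 (fail-walked)
pos 49 'a': at 1 (fail-walked)
pos 50 'b': at 7 (fail-walked)
pos 51 'a': at 1 (fail-walked)
pos 52 'b': at 7 (fail-walked)
pos 53 'd': at 8
pos 54 'b': at 9  emit P1@[52:54]
pos 55 'a': at 1 (fail-walked)
pos 56 'd': at 2
pos 57 'd': at 0 (fail-walked)
pos 58 'd': at 0
pos 59 'c': at 0
pos 60 'd': at 0
pos 61 'b': at 7
pos 62 'd': at 8
pos 63 'b': at 9  emit P1@[61:63]
pos 64 'a': at 1 (fail-walked)
pos 65 'd': at 2
pos 66 'c': at 3
pos 67 'a': at 1 (fail-walked)
pos 68 'a': at 1 (fail-walked)
pos 69 'd': at 2
pos 70 'd': at 0 (fail-walked)
pos 71 'b': at 7
pos 72 'd': at 8
pos 73 'b': at 9  emit P1@[71:73]
pos 74 'c': at 0 (fail-walked)
pos 75 'd': at 0

Matches: [[2,1],[7,1],[12,1],[16,1],[29,0],[32,1],[35,1],[41,0],[47,0],[54,1],[63,1],[73,1]]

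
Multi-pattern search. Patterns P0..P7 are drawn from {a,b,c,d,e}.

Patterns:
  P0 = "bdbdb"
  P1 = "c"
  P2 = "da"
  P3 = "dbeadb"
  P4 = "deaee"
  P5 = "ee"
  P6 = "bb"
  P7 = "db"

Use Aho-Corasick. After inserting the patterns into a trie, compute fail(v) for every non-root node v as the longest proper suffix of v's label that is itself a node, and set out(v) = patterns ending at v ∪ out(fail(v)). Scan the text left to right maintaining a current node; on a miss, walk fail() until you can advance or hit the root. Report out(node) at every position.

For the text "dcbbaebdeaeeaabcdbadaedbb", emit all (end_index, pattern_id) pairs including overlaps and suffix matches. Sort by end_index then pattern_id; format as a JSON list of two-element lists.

Build:
Trie nodes:
  n0 'ε': b→1 c→6 d→7 e→18
  n1 'b': b→20 d→2
  n2 'bd': b→3
  n3 'bdb': d→4
  n4 'bdbd': b→5
  n5 'bdbdb': ·  ←P0
  n6 'c': ·  ←P1
  n7 'd': a→8 b→9 e→14
  n8 'da': ·  ←P2
  n9 'db': e→10  ←P7
  n10 'dbe': a→11
  n11 'dbea': d→12
  n12 'dbead': b→13
  n13 'dbeadb': ·  ←P3
  n14 'de': a→15
  n15 'dea': e→16
  n16 'deae': e→17
  n17 'deaee': ·  ←P4
  n18 'e': e→19
  n19 'ee': ·  ←P5
  n20 'bb': ·  ←P6

Failure links (BFS by depth):
  fail(1) 'b': from fail(0)=0 chase 'b': 0 ⇒ 0;  out=∅∪out(0)=∅
  fail(6) 'c': from fail(0)=0 chase 'c': 0 ⇒ 0;  out={1}∪out(0)={1}
  fail(7) 'd': from fail(0)=0 chase 'd': 0 ⇒ 0;  out=∅∪out(0)=∅
  fail(18) 'e': from fail(0)=0 chase 'e': 0 ⇒ 0;  out=∅∪out(0)=∅
  fail(2) 'bd': from fail(1)=0 chase 'd': 0 ⇒ 7;  out=∅∪out(7)=∅
  fail(8) 'da': from fail(7)=0 chase 'a': 0 ⇒ 0;  out={2}∪out(0)={2}
  fail(9) 'db': from fail(7)=0 chase 'b': 0 ⇒ 1;  out={7}∪out(1)={7}
  fail(14) 'de': from fail(7)=0 chase 'e': 0 ⇒ 18;  out=∅∪out(18)=∅
  fail(19) 'ee': from fail(18)=0 chase 'e': 0 ⇒ 18;  out={5}∪out(18)={5}
  fail(20) 'bb': from fail(1)=0 chase 'b': 0 ⇒ 1;  out={6}∪out(1)={6}
  fail(3) 'bdb': from fail(2)=7 chase 'b': 7 ⇒ 9;  out=∅∪out(9)={7}
  fail(10) 'dbe': from fail(9)=1 chase 'e': 1→0 ⇒ 18;  out=∅∪out(18)=∅
  fail(15) 'dea': from fail(14)=18 chase 'a': 18→0 ⇒ 0;  out=∅∪out(0)=∅
  fail(4) 'bdbd': from fail(3)=9 chase 'd': 9→1 ⇒ 2;  out=∅∪out(2)=∅
  fail(11) 'dbea': from fail(10)=18 chase 'a': 18→0 ⇒ 0;  out=∅∪out(0)=∅
  fail(16) 'deae': from fail(15)=0 chase 'e': 0 ⇒ 18;  out=∅∪out(18)=∅
  fail(5) 'bdbdb': from fail(4)=2 chase 'b': 2 ⇒ 3;  out={0}∪out(3)={0,7}
  fail(12) 'dbead': from fail(11)=0 chase 'd': 0 ⇒ 7;  out=∅∪out(7)=∅
  fail(17) 'deaee': from fail(16)=18 chase 'e': 18 ⇒ 19;  out={4}∪out(19)={4,5}
  fail(13) 'dbeadb': from fail(12)=7 chase 'b': 7 ⇒ 9;  out={3}∪out(9)={3,7}

Run:
pos 0 'd': at 7
pos 1 'c': at 6 (fail-walked)  emit P1@[1:1]
pos 2 'b': at 1 (fail-walked)
pos 3 'b': at 20  emit P6@[2:3]
pos 4 'a': at 0 (fail-walked)
pos 5 'e': at 18
pos 6 'b': at 1 (fail-walked)
pos 7 'd': at 2
pos 8 'e': at 14 (fail-walked)
pos 9 'a': at 15
pos 10 'e': at 16
pos 11 'e': at 17  emit P4@[7:11],P5@[10:11]
pos 12 'a': at 0 (fail-walked)
pos 13 'a': at 0
pos 14 'b': at 1
pos 15 'c': at 6 (fail-walked)  emit P1@[15:15]
pos 16 'd': at 7 (fail-walked)
pos 17 'b': at 9  emit P7@[16:17]
pos 18 'a': at 0 (fail-walked)
pos 19 'd': at 7
pos 20 'a': at 8  emit P2@[19:20]
pos 21 'e': at 18 (fail-walked)
pos 22 'd': at 7 (fail-walked)
pos 23 'b': at 9  emit P7@[22:23]
pos 24 'b': at 20 (fail-walked)  emit P6@[23:24]

Result: [[1,1],[3,6],[11,4],[11,5],[15,1],[17,7],[20,2],[23,7],[24,6]]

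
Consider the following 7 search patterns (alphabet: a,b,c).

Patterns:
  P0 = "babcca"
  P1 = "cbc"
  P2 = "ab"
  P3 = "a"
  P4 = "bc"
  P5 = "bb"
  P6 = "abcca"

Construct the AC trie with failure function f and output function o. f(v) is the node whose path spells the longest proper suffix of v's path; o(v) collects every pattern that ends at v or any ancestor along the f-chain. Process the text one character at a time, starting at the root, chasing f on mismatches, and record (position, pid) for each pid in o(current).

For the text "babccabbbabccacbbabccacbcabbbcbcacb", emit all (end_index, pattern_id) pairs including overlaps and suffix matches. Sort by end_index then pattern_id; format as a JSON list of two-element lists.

Build:
Trie nodes:
  n0 'ε': a→10 b→1 c→7
  n1 'b': a→2 b→13 c→12
  n2 'ba': b→3
  n3 'bab': c→4
  n4 'babc': c→5
  n5 'babcc': a→6
  n6 'babcca': ·  ←P0
  n7 'c': b→8
  n8 'cb': c→9
  n9 'cbc': ·  ←P1
  n10 'a': b→11  ←P3
  n11 'ab': c→14  ←P2
  n12 'bc': ·  ←P4
  n13 'bb': ·  ←P5
  n14 'abc': c→15
  n15 'abcc': a→16
  n16 'abcca': ·  ←P6

BFS fail/out derivation:
  fail(1) 'b': from fail(0)=0 chase 'b': 0 ⇒ 0;  out=∅∪out(0)=∅
  fail(7) 'c': from fail(0)=0 chase 'c': 0 ⇒ 0;  out=∅∪out(0)=∅
  fail(10) 'a': from fail(0)=0 chase 'a': 0 ⇒ 0;  out={3}∪out(0)={3}
  fail(2) 'ba': from fail(1)=0 chase 'a': 0 ⇒ 10;  out=∅∪out(10)={3}
  fail(8) 'cb': from fail(7)=0 chase 'b': 0 ⇒ 1;  out=∅∪out(1)=∅
  fail(11) 'ab': from fail(10)=0 chase 'b': 0 ⇒ 1;  out={2}∪out(1)={2}
  fail(12) 'bc': from fail(1)=0 chase 'c': 0 ⇒ 7;  out={4}∪out(7)={4}
  fail(13) 'bb': from fail(1)=0 chase 'b': 0 ⇒ 1;  out={5}∪out(1)={5}
  fail(3) 'bab': from fail(2)=10 chase 'b': 10 ⇒ 11;  out=∅∪out(11)={2}
  fail(9) 'cbc': from fail(8)=1 chase 'c': 1 ⇒ 12;  out={1}∪out(12)={1,4}
  fail(14) 'abc': from fail(11)=1 chase 'c': 1 ⇒ 12;  out=∅∪out(12)={4}
  fail(4) 'babc': from fail(3)=11 chase 'c': 11 ⇒ 14;  out=∅∪out(14)={4}
  fail(15) 'abcc': from fail(14)=12 chase 'c': 12→7→0 ⇒ 7;  out=∅∪out(7)=∅
  fail(5) 'babcc': from fail(4)=14 chase 'c': 14 ⇒ 15;  out=∅∪out(15)=∅
  fail(16) 'abcca': from fail(15)=7 chase 'a': 7→0 ⇒ 10;  out={6}∪out(10)={3,6}
  fail(6) 'babcca': from fail(5)=15 chase 'a': 15 ⇒ 16;  out={0}∪out(16)={0,3,6}

Text stream:
pos 0 'b': at 1
pos 1 'a': at 2  → match P3@[1:1]
pos 2 'b': at 3  → match P2@[1:2]
pos 3 'c': at 4  → match P4@[2:3]
pos 4 'c': at 5
pos 5 'a': at 6  → match P0@[0:5],P3@[5:5],P6@[1:5]
pos 6 'b': at 11 (via fail)  → match P2@[5:6]
pos 7 'b': at 13 (via fail)  → match P5@[6:7]
pos 8 'b': at 13 (via fail)  → match P5@[7:8]
pos 9 'a': at 2 (via fail)  → match P3@[9:9]
pos 10 'b': at 3  → match P2@[9:10]
pos 11 'c': at 4  → match P4@[10:11]
pos 12 'c': at 5
pos 13 'a': at 6  → match P0@[8:13],P3@[13:13],P6@[9:13]
pos 14 'c': at 7 (via fail)
pos 15 'b': at 8
pos 16 'b': at 13 (via fail)  → match P5@[15:16]
pos 17 'a': at 2 (via fail)  → match P3@[17:17]
pos 18 'b': at 3  → match P2@[17:18]
pos 19 'c': at 4  → match P4@[18:19]
pos 20 'c': at 5
pos 21 'a': at 6  → match P0@[16:21],P3@[21:21],P6@[17:21]
pos 22 'c': at 7 (via fail)
pos 23 'b': at 8
pos 24 'c': at 9  → match P1@[22:24],P4@[23:24]
pos 25 'a': at 10 (via fail)  → match P3@[25:25]
pos 26 'b': at 11  → match P2@[25:26]
pos 27 'b': at 13 (via fail)  → match P5@[26:27]
pos 28 'b': at 13 (via fail)  → match P5@[27:28]
pos 29 'c': at 12 (via fail)  → match P4@[28:29]
pos 30 'b': at 8 (via fail)
pos 31 'c': at 9  → match P1@[29:31],P4@[30:31]
pos 32 'a': at 10 (via fail)  → match P3@[32:32]
pos 33 'c': at 7 (via fail)
pos 34 'b': at 8

Result: [[1,3],[2,2],[3,4],[5,0],[5,3],[5,6],[6,2],[7,5],[8,5],[9,3],[10,2],[11,4],[13,0],[13,3],[13,6],[16,5],[17,3],[18,2],[19,4],[21,0],[21,3],[21,6],[24,1],[24,4],[25,3],[26,2],[27,5],[28,5],[29,4],[31,1],[31,4],[32,3]]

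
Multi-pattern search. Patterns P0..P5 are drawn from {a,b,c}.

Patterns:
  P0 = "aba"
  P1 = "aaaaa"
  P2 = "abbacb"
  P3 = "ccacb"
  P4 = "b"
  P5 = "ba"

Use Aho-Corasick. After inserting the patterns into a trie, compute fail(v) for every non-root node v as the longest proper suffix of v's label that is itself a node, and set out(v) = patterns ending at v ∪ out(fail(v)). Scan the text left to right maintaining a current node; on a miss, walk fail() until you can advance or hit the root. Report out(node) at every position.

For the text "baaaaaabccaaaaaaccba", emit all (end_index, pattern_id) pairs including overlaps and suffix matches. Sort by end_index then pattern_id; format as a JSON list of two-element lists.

Construct AC machine:
Trie nodes:
  n0 'ε': a→1 b→17 c→12
  n1 'a': a→4 b→2
  n2 'ab': a→3 b→8
  n3 'aba': ·  ←P0
  n4 'aa': a→5
  n5 'aaa': a→6
  n6 'aaaa': a→7
  n7 'aaaaa': ·  ←P1
  n8 'abb': a→9
  n9 'abba': c→10
  n10 'abbac': b→11
  n11 'abbacb': ·  ←P2
  n12 'c': c→13
  n13 'cc': a→14
  n14 'cca': c→15
  n15 'ccac': b→16
  n16 'ccacb': ·  ←P3
  n17 'b': a→18  ←P4
  n18 'ba': ·  ←P5

BFS fail/out derivation:
  fail(1) 'a': from fail(0)=0 chase 'a': 0 ⇒ 0;  out=∅∪out(0)=∅
  fail(12) 'c': from fail(0)=0 chase 'c': 0 ⇒ 0;  out=∅∪out(0)=∅
  fail(17) 'b': from fail(0)=0 chase 'b': 0 ⇒ 0;  out={4}∪out(0)={4}
  fail(2) 'ab': from fail(1)=0 chase 'b': 0 ⇒ 17;  out=∅∪out(17)={4}
  fail(4) 'aa': from fail(1)=0 chase 'a': 0 ⇒ 1;  out=∅∪out(1)=∅
  fail(13) 'cc': from fail(12)=0 chase 'c': 0 ⇒ 12;  out=∅∪out(12)=∅
  fail(18) 'ba': from fail(17)=0 chase 'a': 0 ⇒ 1;  out={5}∪out(1)={5}
  fail(3) 'aba': from fail(2)=17 chase 'a': 17 ⇒ 18;  out={0}∪out(18)={0,5}
  fail(5) 'aaa': from fail(4)=1 chase 'a': 1 ⇒ 4;  out=∅∪out(4)=∅
  fail(8) 'abb': from fail(2)=17 chase 'b': 17→0 ⇒ 17;  out=∅∪out(17)={4}
  fail(14) 'cca': from fail(13)=12 chase 'a': 12→0 ⇒ 1;  out=∅∪out(1)=∅
  fail(6) 'aaaa': from fail(5)=4 chase 'a': 4 ⇒ 5;  out=∅∪out(5)=∅
  fail(9) 'abba': from fail(8)=17 chase 'a': 17 ⇒ 18;  out=∅∪out(18)={5}
  fail(15) 'ccac': from fail(14)=1 chase 'c': 1→0 ⇒ 12;  out=∅∪out(12)=∅
  fail(7) 'aaaaa': from fail(6)=5 chase 'a': 5 ⇒ 6;  out={1}∪out(6)={1}
  fail(10) 'abbac': from fail(9)=18 chase 'c': 18→1→0 ⇒ 12;  out=∅∪out(12)=∅
  fail(16) 'ccacb': from fail(15)=12 chase 'b': 12→0 ⇒ 17;  out={3}∪out(17)={3,4}
  fail(11) 'abbacb': from fail(10)=12 chase 'b': 12→0 ⇒ 17;  out={2}∪out(17)={2,4}

Scan:
[0] read 'b'  n0⇒n17  ** P4@[0:0]
[1] read 'a'  n17⇒n18  ** P5@[0:1]
[2] read 'a'  n18⇒n4 (via fail)
[3] read 'a'  n4⇒n5
[4] read 'a'  n5⇒n6
[5] read 'a'  n6⇒n7  ** P1@[1:5]
[6] read 'a'  n7⇒n7 (via fail)  ** P1@[2:6]
[7] read 'b'  n7⇒n2 (via fail)  ** P4@[7:7]
[8] read 'c'  n2⇒n12 (via fail)
[9] read 'c'  n12⇒n13
[10] read 'a'  n13⇒n14
[11] read 'a'  n14⇒n4 (via fail)
[12] read 'a'  n4⇒n5
[13] read 'a'  n5⇒n6
[14] read 'a'  n6⇒n7  ** P1@[10:14]
[15] read 'a'  n7⇒n7 (via fail)  ** P1@[11:15]
[16] read 'c'  n7⇒n12 (via fail)
[17] read 'c'  n12⇒n13
[18] read 'b'  n13⇒n17 (via fail)  ** P4@[18:18]
[19] read 'a'  n17⇒n18  ** P5@[18:19]

All matches (sorted): [[0,4],[1,5],[5,1],[6,1],[7,4],[14,1],[15,1],[18,4],[19,5]]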